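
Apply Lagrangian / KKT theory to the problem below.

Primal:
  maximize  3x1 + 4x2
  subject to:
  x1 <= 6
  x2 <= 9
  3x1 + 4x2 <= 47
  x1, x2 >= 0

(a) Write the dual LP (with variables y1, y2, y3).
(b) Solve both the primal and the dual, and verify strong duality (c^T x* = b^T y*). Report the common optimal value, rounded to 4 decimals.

The standard primal-dual pair for 'max c^T x s.t. A x <= b, x >= 0' is:
  Dual:  min b^T y  s.t.  A^T y >= c,  y >= 0.

So the dual LP is:
  minimize  6y1 + 9y2 + 47y3
  subject to:
    y1 + 3y3 >= 3
    y2 + 4y3 >= 4
    y1, y2, y3 >= 0

Solving the primal: x* = (3.6667, 9).
  primal value c^T x* = 47.
Solving the dual: y* = (0, 0, 1).
  dual value b^T y* = 47.
Strong duality: c^T x* = b^T y*. Confirmed.

47


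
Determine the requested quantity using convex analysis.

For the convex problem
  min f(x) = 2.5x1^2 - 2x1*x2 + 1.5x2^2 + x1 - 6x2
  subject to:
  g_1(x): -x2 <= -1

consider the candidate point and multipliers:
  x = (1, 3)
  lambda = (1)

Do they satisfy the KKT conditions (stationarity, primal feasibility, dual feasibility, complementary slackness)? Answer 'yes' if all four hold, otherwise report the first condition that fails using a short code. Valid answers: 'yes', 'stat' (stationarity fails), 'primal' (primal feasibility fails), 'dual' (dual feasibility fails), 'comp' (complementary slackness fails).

Gradient of f: grad f(x) = Q x + c = (0, 1)
Constraint values g_i(x) = a_i^T x - b_i:
  g_1((1, 3)) = -2
Stationarity residual: grad f(x) + sum_i lambda_i a_i = (0, 0)
  -> stationarity OK
Primal feasibility (all g_i <= 0): OK
Dual feasibility (all lambda_i >= 0): OK
Complementary slackness (lambda_i * g_i(x) = 0 for all i): FAILS

Verdict: the first failing condition is complementary_slackness -> comp.

comp


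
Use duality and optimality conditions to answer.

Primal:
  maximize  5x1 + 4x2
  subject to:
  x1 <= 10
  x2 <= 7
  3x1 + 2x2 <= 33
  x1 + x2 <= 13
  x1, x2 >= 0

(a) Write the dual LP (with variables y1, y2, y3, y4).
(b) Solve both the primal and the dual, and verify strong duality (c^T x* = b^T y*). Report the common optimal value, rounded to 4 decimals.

The standard primal-dual pair for 'max c^T x s.t. A x <= b, x >= 0' is:
  Dual:  min b^T y  s.t.  A^T y >= c,  y >= 0.

So the dual LP is:
  minimize  10y1 + 7y2 + 33y3 + 13y4
  subject to:
    y1 + 3y3 + y4 >= 5
    y2 + 2y3 + y4 >= 4
    y1, y2, y3, y4 >= 0

Solving the primal: x* = (7, 6).
  primal value c^T x* = 59.
Solving the dual: y* = (0, 0, 1, 2).
  dual value b^T y* = 59.
Strong duality: c^T x* = b^T y*. Confirmed.

59


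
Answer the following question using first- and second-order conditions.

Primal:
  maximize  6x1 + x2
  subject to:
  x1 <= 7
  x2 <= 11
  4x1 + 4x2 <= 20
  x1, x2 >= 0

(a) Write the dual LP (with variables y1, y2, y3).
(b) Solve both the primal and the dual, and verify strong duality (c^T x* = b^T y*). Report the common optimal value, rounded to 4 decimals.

The standard primal-dual pair for 'max c^T x s.t. A x <= b, x >= 0' is:
  Dual:  min b^T y  s.t.  A^T y >= c,  y >= 0.

So the dual LP is:
  minimize  7y1 + 11y2 + 20y3
  subject to:
    y1 + 4y3 >= 6
    y2 + 4y3 >= 1
    y1, y2, y3 >= 0

Solving the primal: x* = (5, 0).
  primal value c^T x* = 30.
Solving the dual: y* = (0, 0, 1.5).
  dual value b^T y* = 30.
Strong duality: c^T x* = b^T y*. Confirmed.

30


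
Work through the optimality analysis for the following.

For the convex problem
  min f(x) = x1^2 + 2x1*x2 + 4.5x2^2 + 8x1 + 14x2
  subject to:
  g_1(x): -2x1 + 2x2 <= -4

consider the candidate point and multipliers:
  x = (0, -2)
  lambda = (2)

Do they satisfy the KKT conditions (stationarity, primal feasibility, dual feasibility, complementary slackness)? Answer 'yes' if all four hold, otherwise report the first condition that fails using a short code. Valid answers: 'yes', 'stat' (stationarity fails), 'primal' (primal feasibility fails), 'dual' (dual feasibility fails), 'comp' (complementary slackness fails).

Gradient of f: grad f(x) = Q x + c = (4, -4)
Constraint values g_i(x) = a_i^T x - b_i:
  g_1((0, -2)) = 0
Stationarity residual: grad f(x) + sum_i lambda_i a_i = (0, 0)
  -> stationarity OK
Primal feasibility (all g_i <= 0): OK
Dual feasibility (all lambda_i >= 0): OK
Complementary slackness (lambda_i * g_i(x) = 0 for all i): OK

Verdict: yes, KKT holds.

yes


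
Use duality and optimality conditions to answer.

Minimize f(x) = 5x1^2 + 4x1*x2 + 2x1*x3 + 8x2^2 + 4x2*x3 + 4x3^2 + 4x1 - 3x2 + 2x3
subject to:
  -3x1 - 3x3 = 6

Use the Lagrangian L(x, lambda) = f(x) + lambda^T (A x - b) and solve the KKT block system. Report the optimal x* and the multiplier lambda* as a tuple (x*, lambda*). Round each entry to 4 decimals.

Form the Lagrangian:
  L(x, lambda) = (1/2) x^T Q x + c^T x + lambda^T (A x - b)
Stationarity (grad_x L = 0): Q x + c + A^T lambda = 0.
Primal feasibility: A x = b.

This gives the KKT block system:
  [ Q   A^T ] [ x     ]   [-c ]
  [ A    0  ] [ lambda ] = [ b ]

Solving the linear system:
  x*      = (-1, 0.6875, -1)
  lambda* = (-1.75)
  f(x*)   = 1.2188

x* = (-1, 0.6875, -1), lambda* = (-1.75)


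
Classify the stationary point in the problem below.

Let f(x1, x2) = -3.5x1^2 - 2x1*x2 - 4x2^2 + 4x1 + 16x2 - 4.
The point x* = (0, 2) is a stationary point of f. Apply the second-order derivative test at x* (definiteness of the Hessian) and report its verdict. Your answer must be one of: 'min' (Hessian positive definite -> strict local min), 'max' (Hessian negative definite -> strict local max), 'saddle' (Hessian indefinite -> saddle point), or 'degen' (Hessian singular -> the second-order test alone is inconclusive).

Compute the Hessian H = grad^2 f:
  H = [[-7, -2], [-2, -8]]
Verify stationarity: grad f(x*) = H x* + g = (0, 0).
Eigenvalues of H: -9.5616, -5.4384.
Both eigenvalues < 0, so H is negative definite -> x* is a strict local max.

max


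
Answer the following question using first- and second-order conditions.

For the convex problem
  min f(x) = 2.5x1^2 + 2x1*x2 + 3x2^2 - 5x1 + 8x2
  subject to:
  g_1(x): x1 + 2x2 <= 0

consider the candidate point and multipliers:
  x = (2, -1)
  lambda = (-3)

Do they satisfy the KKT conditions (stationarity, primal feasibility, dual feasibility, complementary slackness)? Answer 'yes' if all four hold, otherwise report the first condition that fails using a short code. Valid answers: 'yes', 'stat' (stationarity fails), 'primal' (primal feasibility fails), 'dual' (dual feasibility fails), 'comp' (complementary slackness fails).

Gradient of f: grad f(x) = Q x + c = (3, 6)
Constraint values g_i(x) = a_i^T x - b_i:
  g_1((2, -1)) = 0
Stationarity residual: grad f(x) + sum_i lambda_i a_i = (0, 0)
  -> stationarity OK
Primal feasibility (all g_i <= 0): OK
Dual feasibility (all lambda_i >= 0): FAILS
Complementary slackness (lambda_i * g_i(x) = 0 for all i): OK

Verdict: the first failing condition is dual_feasibility -> dual.

dual


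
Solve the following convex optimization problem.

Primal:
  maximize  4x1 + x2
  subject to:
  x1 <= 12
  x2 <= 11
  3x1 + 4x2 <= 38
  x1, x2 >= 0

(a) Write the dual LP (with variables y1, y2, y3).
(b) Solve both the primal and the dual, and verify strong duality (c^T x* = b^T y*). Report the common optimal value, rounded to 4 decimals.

The standard primal-dual pair for 'max c^T x s.t. A x <= b, x >= 0' is:
  Dual:  min b^T y  s.t.  A^T y >= c,  y >= 0.

So the dual LP is:
  minimize  12y1 + 11y2 + 38y3
  subject to:
    y1 + 3y3 >= 4
    y2 + 4y3 >= 1
    y1, y2, y3 >= 0

Solving the primal: x* = (12, 0.5).
  primal value c^T x* = 48.5.
Solving the dual: y* = (3.25, 0, 0.25).
  dual value b^T y* = 48.5.
Strong duality: c^T x* = b^T y*. Confirmed.

48.5


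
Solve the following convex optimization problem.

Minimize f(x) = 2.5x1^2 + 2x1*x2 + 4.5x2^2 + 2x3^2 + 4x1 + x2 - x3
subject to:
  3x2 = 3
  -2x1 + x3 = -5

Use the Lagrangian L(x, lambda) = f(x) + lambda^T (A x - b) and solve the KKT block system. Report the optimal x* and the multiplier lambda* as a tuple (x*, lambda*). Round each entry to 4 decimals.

Form the Lagrangian:
  L(x, lambda) = (1/2) x^T Q x + c^T x + lambda^T (A x - b)
Stationarity (grad_x L = 0): Q x + c + A^T lambda = 0.
Primal feasibility: A x = b.

This gives the KKT block system:
  [ Q   A^T ] [ x     ]   [-c ]
  [ A    0  ] [ lambda ] = [ b ]

Solving the linear system:
  x*      = (1.7143, 1, -1.5714)
  lambda* = (-4.4762, 7.2857)
  f(x*)   = 29.6429

x* = (1.7143, 1, -1.5714), lambda* = (-4.4762, 7.2857)


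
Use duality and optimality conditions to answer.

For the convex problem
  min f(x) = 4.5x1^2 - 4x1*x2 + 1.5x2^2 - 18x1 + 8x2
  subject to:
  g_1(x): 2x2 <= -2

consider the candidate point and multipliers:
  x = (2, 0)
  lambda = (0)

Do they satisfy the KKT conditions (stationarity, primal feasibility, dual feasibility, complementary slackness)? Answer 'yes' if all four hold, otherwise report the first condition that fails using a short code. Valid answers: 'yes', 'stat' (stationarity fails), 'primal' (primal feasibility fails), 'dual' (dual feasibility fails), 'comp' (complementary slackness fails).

Gradient of f: grad f(x) = Q x + c = (0, 0)
Constraint values g_i(x) = a_i^T x - b_i:
  g_1((2, 0)) = 2
Stationarity residual: grad f(x) + sum_i lambda_i a_i = (0, 0)
  -> stationarity OK
Primal feasibility (all g_i <= 0): FAILS
Dual feasibility (all lambda_i >= 0): OK
Complementary slackness (lambda_i * g_i(x) = 0 for all i): OK

Verdict: the first failing condition is primal_feasibility -> primal.

primal


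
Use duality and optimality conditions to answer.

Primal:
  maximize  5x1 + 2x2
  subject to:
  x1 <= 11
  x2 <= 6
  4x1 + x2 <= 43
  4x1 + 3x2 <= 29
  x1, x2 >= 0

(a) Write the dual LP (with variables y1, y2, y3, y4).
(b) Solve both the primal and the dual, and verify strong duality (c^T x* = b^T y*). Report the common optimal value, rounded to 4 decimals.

The standard primal-dual pair for 'max c^T x s.t. A x <= b, x >= 0' is:
  Dual:  min b^T y  s.t.  A^T y >= c,  y >= 0.

So the dual LP is:
  minimize  11y1 + 6y2 + 43y3 + 29y4
  subject to:
    y1 + 4y3 + 4y4 >= 5
    y2 + y3 + 3y4 >= 2
    y1, y2, y3, y4 >= 0

Solving the primal: x* = (7.25, 0).
  primal value c^T x* = 36.25.
Solving the dual: y* = (0, 0, 0, 1.25).
  dual value b^T y* = 36.25.
Strong duality: c^T x* = b^T y*. Confirmed.

36.25


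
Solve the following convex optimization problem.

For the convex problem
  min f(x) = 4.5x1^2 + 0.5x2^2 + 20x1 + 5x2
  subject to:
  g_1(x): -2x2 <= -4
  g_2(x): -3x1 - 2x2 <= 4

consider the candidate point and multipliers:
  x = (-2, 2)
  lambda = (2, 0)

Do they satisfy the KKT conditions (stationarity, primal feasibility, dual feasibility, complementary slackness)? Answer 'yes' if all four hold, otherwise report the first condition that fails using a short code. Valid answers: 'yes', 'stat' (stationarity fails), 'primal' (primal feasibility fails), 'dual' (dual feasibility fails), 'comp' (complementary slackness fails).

Gradient of f: grad f(x) = Q x + c = (2, 7)
Constraint values g_i(x) = a_i^T x - b_i:
  g_1((-2, 2)) = 0
  g_2((-2, 2)) = -2
Stationarity residual: grad f(x) + sum_i lambda_i a_i = (2, 3)
  -> stationarity FAILS
Primal feasibility (all g_i <= 0): OK
Dual feasibility (all lambda_i >= 0): OK
Complementary slackness (lambda_i * g_i(x) = 0 for all i): OK

Verdict: the first failing condition is stationarity -> stat.

stat


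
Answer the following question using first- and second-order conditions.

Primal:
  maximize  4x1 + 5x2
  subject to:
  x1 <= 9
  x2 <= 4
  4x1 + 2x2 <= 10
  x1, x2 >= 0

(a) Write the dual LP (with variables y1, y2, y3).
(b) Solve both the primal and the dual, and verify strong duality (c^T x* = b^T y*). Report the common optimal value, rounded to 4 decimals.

The standard primal-dual pair for 'max c^T x s.t. A x <= b, x >= 0' is:
  Dual:  min b^T y  s.t.  A^T y >= c,  y >= 0.

So the dual LP is:
  minimize  9y1 + 4y2 + 10y3
  subject to:
    y1 + 4y3 >= 4
    y2 + 2y3 >= 5
    y1, y2, y3 >= 0

Solving the primal: x* = (0.5, 4).
  primal value c^T x* = 22.
Solving the dual: y* = (0, 3, 1).
  dual value b^T y* = 22.
Strong duality: c^T x* = b^T y*. Confirmed.

22


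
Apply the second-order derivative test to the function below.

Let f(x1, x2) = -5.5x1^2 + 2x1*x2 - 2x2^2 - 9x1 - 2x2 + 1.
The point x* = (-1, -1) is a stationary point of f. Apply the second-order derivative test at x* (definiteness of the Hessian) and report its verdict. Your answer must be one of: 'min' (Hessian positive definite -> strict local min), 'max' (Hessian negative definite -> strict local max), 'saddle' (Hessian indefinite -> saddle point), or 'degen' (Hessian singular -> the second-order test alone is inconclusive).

Compute the Hessian H = grad^2 f:
  H = [[-11, 2], [2, -4]]
Verify stationarity: grad f(x*) = H x* + g = (0, 0).
Eigenvalues of H: -11.5311, -3.4689.
Both eigenvalues < 0, so H is negative definite -> x* is a strict local max.

max


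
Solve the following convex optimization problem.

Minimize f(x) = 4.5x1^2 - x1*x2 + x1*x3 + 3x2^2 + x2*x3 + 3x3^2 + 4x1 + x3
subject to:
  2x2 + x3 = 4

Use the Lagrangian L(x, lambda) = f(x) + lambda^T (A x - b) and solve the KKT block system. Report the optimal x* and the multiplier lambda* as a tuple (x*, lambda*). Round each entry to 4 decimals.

Form the Lagrangian:
  L(x, lambda) = (1/2) x^T Q x + c^T x + lambda^T (A x - b)
Stationarity (grad_x L = 0): Q x + c + A^T lambda = 0.
Primal feasibility: A x = b.

This gives the KKT block system:
  [ Q   A^T ] [ x     ]   [-c ]
  [ A    0  ] [ lambda ] = [ b ]

Solving the linear system:
  x*      = (-0.3111, 1.7333, 0.5333)
  lambda* = (-5.6222)
  f(x*)   = 10.8889

x* = (-0.3111, 1.7333, 0.5333), lambda* = (-5.6222)


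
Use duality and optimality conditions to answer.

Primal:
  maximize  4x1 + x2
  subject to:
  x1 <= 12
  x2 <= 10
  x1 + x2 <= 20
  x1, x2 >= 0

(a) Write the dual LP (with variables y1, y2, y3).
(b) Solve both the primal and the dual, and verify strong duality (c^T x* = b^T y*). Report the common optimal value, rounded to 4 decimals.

The standard primal-dual pair for 'max c^T x s.t. A x <= b, x >= 0' is:
  Dual:  min b^T y  s.t.  A^T y >= c,  y >= 0.

So the dual LP is:
  minimize  12y1 + 10y2 + 20y3
  subject to:
    y1 + y3 >= 4
    y2 + y3 >= 1
    y1, y2, y3 >= 0

Solving the primal: x* = (12, 8).
  primal value c^T x* = 56.
Solving the dual: y* = (3, 0, 1).
  dual value b^T y* = 56.
Strong duality: c^T x* = b^T y*. Confirmed.

56


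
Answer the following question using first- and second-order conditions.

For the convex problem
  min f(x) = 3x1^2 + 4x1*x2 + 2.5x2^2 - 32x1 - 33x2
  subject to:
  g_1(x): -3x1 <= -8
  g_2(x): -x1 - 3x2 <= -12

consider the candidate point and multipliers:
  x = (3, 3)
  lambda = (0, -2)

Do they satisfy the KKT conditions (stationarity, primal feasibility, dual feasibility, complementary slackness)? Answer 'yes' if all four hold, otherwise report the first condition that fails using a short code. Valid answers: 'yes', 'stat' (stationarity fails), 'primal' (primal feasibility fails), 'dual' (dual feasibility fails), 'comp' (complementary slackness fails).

Gradient of f: grad f(x) = Q x + c = (-2, -6)
Constraint values g_i(x) = a_i^T x - b_i:
  g_1((3, 3)) = -1
  g_2((3, 3)) = 0
Stationarity residual: grad f(x) + sum_i lambda_i a_i = (0, 0)
  -> stationarity OK
Primal feasibility (all g_i <= 0): OK
Dual feasibility (all lambda_i >= 0): FAILS
Complementary slackness (lambda_i * g_i(x) = 0 for all i): OK

Verdict: the first failing condition is dual_feasibility -> dual.

dual


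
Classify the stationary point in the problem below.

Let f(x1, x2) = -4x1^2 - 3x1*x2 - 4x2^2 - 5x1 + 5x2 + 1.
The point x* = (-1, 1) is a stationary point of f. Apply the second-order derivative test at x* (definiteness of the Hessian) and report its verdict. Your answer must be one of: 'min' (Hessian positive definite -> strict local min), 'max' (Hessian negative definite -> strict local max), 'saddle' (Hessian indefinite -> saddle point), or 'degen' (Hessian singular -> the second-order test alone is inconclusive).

Compute the Hessian H = grad^2 f:
  H = [[-8, -3], [-3, -8]]
Verify stationarity: grad f(x*) = H x* + g = (0, 0).
Eigenvalues of H: -11, -5.
Both eigenvalues < 0, so H is negative definite -> x* is a strict local max.

max


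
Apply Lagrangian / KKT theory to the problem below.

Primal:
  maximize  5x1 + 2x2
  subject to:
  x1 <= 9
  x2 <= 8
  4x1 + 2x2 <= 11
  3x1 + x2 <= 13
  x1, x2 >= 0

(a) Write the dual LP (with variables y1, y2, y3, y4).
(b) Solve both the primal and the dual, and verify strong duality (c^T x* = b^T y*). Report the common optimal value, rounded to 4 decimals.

The standard primal-dual pair for 'max c^T x s.t. A x <= b, x >= 0' is:
  Dual:  min b^T y  s.t.  A^T y >= c,  y >= 0.

So the dual LP is:
  minimize  9y1 + 8y2 + 11y3 + 13y4
  subject to:
    y1 + 4y3 + 3y4 >= 5
    y2 + 2y3 + y4 >= 2
    y1, y2, y3, y4 >= 0

Solving the primal: x* = (2.75, 0).
  primal value c^T x* = 13.75.
Solving the dual: y* = (0, 0, 1.25, 0).
  dual value b^T y* = 13.75.
Strong duality: c^T x* = b^T y*. Confirmed.

13.75


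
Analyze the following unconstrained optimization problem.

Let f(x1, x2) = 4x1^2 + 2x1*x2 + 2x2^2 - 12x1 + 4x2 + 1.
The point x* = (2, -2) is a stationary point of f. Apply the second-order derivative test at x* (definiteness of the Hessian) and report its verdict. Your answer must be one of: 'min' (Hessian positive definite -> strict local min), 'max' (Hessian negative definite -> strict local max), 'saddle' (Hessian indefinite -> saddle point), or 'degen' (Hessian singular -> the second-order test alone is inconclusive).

Compute the Hessian H = grad^2 f:
  H = [[8, 2], [2, 4]]
Verify stationarity: grad f(x*) = H x* + g = (0, 0).
Eigenvalues of H: 3.1716, 8.8284.
Both eigenvalues > 0, so H is positive definite -> x* is a strict local min.

min


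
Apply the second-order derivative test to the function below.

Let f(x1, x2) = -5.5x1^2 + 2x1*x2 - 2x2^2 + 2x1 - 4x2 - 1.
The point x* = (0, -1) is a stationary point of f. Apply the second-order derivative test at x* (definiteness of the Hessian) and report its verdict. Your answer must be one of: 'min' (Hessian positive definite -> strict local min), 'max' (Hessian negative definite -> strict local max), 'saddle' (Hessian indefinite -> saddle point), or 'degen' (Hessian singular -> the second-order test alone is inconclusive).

Compute the Hessian H = grad^2 f:
  H = [[-11, 2], [2, -4]]
Verify stationarity: grad f(x*) = H x* + g = (0, 0).
Eigenvalues of H: -11.5311, -3.4689.
Both eigenvalues < 0, so H is negative definite -> x* is a strict local max.

max


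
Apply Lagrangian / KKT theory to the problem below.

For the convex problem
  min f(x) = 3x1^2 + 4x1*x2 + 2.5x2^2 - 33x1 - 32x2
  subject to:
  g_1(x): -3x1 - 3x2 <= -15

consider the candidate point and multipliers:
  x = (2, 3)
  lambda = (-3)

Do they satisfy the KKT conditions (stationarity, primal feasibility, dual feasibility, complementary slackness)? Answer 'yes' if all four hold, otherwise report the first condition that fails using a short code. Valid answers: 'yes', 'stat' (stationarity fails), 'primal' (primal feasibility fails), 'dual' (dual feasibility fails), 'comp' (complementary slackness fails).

Gradient of f: grad f(x) = Q x + c = (-9, -9)
Constraint values g_i(x) = a_i^T x - b_i:
  g_1((2, 3)) = 0
Stationarity residual: grad f(x) + sum_i lambda_i a_i = (0, 0)
  -> stationarity OK
Primal feasibility (all g_i <= 0): OK
Dual feasibility (all lambda_i >= 0): FAILS
Complementary slackness (lambda_i * g_i(x) = 0 for all i): OK

Verdict: the first failing condition is dual_feasibility -> dual.

dual


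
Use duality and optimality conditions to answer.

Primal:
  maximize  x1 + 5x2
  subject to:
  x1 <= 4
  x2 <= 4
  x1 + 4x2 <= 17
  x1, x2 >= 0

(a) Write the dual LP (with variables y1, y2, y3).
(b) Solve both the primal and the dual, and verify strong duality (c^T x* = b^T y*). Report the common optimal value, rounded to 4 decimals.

The standard primal-dual pair for 'max c^T x s.t. A x <= b, x >= 0' is:
  Dual:  min b^T y  s.t.  A^T y >= c,  y >= 0.

So the dual LP is:
  minimize  4y1 + 4y2 + 17y3
  subject to:
    y1 + y3 >= 1
    y2 + 4y3 >= 5
    y1, y2, y3 >= 0

Solving the primal: x* = (1, 4).
  primal value c^T x* = 21.
Solving the dual: y* = (0, 1, 1).
  dual value b^T y* = 21.
Strong duality: c^T x* = b^T y*. Confirmed.

21


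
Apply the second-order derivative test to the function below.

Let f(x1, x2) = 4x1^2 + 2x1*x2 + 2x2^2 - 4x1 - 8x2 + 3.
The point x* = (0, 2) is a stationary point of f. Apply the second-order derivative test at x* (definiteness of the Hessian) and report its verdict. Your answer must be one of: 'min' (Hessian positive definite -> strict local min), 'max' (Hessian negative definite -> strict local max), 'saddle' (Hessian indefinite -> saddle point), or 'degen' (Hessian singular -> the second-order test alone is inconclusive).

Compute the Hessian H = grad^2 f:
  H = [[8, 2], [2, 4]]
Verify stationarity: grad f(x*) = H x* + g = (0, 0).
Eigenvalues of H: 3.1716, 8.8284.
Both eigenvalues > 0, so H is positive definite -> x* is a strict local min.

min


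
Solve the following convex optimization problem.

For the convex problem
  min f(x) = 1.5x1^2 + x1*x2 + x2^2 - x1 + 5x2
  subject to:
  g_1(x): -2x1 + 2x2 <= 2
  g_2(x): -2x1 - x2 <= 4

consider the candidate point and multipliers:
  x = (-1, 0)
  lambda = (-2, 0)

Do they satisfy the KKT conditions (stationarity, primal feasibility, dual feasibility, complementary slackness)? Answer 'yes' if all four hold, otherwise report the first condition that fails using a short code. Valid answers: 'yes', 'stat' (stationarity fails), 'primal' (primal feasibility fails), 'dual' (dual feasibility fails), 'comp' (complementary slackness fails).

Gradient of f: grad f(x) = Q x + c = (-4, 4)
Constraint values g_i(x) = a_i^T x - b_i:
  g_1((-1, 0)) = 0
  g_2((-1, 0)) = -2
Stationarity residual: grad f(x) + sum_i lambda_i a_i = (0, 0)
  -> stationarity OK
Primal feasibility (all g_i <= 0): OK
Dual feasibility (all lambda_i >= 0): FAILS
Complementary slackness (lambda_i * g_i(x) = 0 for all i): OK

Verdict: the first failing condition is dual_feasibility -> dual.

dual


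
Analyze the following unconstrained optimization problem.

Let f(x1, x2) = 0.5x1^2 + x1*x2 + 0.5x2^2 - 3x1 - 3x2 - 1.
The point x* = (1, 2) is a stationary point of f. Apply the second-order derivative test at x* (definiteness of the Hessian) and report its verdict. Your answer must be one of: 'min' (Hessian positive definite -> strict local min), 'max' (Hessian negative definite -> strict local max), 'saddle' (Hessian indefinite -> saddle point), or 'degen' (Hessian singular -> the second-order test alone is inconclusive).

Compute the Hessian H = grad^2 f:
  H = [[1, 1], [1, 1]]
Verify stationarity: grad f(x*) = H x* + g = (0, 0).
Eigenvalues of H: 0, 2.
H has a zero eigenvalue (singular; positive semidefinite but not definite), so H is neither positive definite, negative definite, nor indefinite. The second-order test alone is inconclusive -> degen.
(Indeed, f is constant along the null direction of H through x*, so x* is not a strict local extremum.)

degen


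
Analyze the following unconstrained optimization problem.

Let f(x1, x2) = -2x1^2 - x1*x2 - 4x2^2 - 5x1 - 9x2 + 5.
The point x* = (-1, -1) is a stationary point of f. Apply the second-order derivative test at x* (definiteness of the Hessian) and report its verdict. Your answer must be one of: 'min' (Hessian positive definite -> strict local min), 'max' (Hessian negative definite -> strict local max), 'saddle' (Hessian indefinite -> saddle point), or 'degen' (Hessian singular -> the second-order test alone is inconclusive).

Compute the Hessian H = grad^2 f:
  H = [[-4, -1], [-1, -8]]
Verify stationarity: grad f(x*) = H x* + g = (0, 0).
Eigenvalues of H: -8.2361, -3.7639.
Both eigenvalues < 0, so H is negative definite -> x* is a strict local max.

max


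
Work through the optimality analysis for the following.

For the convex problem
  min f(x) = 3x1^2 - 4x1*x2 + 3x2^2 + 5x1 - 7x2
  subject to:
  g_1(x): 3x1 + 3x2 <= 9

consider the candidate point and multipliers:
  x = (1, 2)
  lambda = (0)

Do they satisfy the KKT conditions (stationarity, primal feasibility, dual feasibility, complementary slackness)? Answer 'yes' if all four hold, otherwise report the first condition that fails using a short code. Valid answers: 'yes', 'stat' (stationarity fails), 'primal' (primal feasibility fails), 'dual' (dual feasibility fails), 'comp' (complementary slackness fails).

Gradient of f: grad f(x) = Q x + c = (3, 1)
Constraint values g_i(x) = a_i^T x - b_i:
  g_1((1, 2)) = 0
Stationarity residual: grad f(x) + sum_i lambda_i a_i = (3, 1)
  -> stationarity FAILS
Primal feasibility (all g_i <= 0): OK
Dual feasibility (all lambda_i >= 0): OK
Complementary slackness (lambda_i * g_i(x) = 0 for all i): OK

Verdict: the first failing condition is stationarity -> stat.

stat


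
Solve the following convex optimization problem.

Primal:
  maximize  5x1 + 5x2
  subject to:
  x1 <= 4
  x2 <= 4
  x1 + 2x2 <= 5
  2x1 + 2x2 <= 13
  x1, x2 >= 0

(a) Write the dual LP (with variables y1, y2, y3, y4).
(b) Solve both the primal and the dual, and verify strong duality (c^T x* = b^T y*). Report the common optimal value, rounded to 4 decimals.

The standard primal-dual pair for 'max c^T x s.t. A x <= b, x >= 0' is:
  Dual:  min b^T y  s.t.  A^T y >= c,  y >= 0.

So the dual LP is:
  minimize  4y1 + 4y2 + 5y3 + 13y4
  subject to:
    y1 + y3 + 2y4 >= 5
    y2 + 2y3 + 2y4 >= 5
    y1, y2, y3, y4 >= 0

Solving the primal: x* = (4, 0.5).
  primal value c^T x* = 22.5.
Solving the dual: y* = (2.5, 0, 2.5, 0).
  dual value b^T y* = 22.5.
Strong duality: c^T x* = b^T y*. Confirmed.

22.5


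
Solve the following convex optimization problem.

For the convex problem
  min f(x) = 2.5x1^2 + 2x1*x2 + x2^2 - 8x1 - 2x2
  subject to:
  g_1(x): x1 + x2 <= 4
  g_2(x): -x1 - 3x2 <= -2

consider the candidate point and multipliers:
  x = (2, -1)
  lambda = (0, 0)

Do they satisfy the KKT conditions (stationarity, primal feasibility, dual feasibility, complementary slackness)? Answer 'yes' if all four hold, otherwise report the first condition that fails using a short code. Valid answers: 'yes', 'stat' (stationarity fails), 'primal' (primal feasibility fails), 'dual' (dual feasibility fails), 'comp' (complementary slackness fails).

Gradient of f: grad f(x) = Q x + c = (0, 0)
Constraint values g_i(x) = a_i^T x - b_i:
  g_1((2, -1)) = -3
  g_2((2, -1)) = 3
Stationarity residual: grad f(x) + sum_i lambda_i a_i = (0, 0)
  -> stationarity OK
Primal feasibility (all g_i <= 0): FAILS
Dual feasibility (all lambda_i >= 0): OK
Complementary slackness (lambda_i * g_i(x) = 0 for all i): OK

Verdict: the first failing condition is primal_feasibility -> primal.

primal


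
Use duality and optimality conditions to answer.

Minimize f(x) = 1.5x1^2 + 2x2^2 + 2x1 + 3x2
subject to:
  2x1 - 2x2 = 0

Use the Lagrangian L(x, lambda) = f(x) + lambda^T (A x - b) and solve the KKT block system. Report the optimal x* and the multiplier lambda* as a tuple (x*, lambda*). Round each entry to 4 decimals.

Form the Lagrangian:
  L(x, lambda) = (1/2) x^T Q x + c^T x + lambda^T (A x - b)
Stationarity (grad_x L = 0): Q x + c + A^T lambda = 0.
Primal feasibility: A x = b.

This gives the KKT block system:
  [ Q   A^T ] [ x     ]   [-c ]
  [ A    0  ] [ lambda ] = [ b ]

Solving the linear system:
  x*      = (-0.7143, -0.7143)
  lambda* = (0.0714)
  f(x*)   = -1.7857

x* = (-0.7143, -0.7143), lambda* = (0.0714)


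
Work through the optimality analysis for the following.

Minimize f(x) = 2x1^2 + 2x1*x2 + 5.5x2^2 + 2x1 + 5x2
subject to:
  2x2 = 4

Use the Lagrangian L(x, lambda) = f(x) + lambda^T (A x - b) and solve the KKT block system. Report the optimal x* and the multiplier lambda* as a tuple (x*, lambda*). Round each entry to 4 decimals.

Form the Lagrangian:
  L(x, lambda) = (1/2) x^T Q x + c^T x + lambda^T (A x - b)
Stationarity (grad_x L = 0): Q x + c + A^T lambda = 0.
Primal feasibility: A x = b.

This gives the KKT block system:
  [ Q   A^T ] [ x     ]   [-c ]
  [ A    0  ] [ lambda ] = [ b ]

Solving the linear system:
  x*      = (-1.5, 2)
  lambda* = (-12)
  f(x*)   = 27.5

x* = (-1.5, 2), lambda* = (-12)


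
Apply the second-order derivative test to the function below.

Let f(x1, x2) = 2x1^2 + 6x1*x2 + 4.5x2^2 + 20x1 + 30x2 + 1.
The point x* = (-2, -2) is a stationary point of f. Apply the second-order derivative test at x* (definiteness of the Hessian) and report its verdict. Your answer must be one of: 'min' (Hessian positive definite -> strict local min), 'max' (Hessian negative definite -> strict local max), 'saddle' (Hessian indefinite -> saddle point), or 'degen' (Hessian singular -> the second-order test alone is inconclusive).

Compute the Hessian H = grad^2 f:
  H = [[4, 6], [6, 9]]
Verify stationarity: grad f(x*) = H x* + g = (0, 0).
Eigenvalues of H: 0, 13.
H has a zero eigenvalue (singular; positive semidefinite but not definite), so H is neither positive definite, negative definite, nor indefinite. The second-order test alone is inconclusive -> degen.
(Indeed, f is constant along the null direction of H through x*, so x* is not a strict local extremum.)

degen


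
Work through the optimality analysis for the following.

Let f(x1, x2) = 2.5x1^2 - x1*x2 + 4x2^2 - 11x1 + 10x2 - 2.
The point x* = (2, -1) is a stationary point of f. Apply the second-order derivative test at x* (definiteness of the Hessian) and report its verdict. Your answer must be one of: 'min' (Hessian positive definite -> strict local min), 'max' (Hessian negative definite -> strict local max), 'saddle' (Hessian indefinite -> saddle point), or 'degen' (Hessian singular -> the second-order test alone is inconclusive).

Compute the Hessian H = grad^2 f:
  H = [[5, -1], [-1, 8]]
Verify stationarity: grad f(x*) = H x* + g = (0, 0).
Eigenvalues of H: 4.6972, 8.3028.
Both eigenvalues > 0, so H is positive definite -> x* is a strict local min.

min


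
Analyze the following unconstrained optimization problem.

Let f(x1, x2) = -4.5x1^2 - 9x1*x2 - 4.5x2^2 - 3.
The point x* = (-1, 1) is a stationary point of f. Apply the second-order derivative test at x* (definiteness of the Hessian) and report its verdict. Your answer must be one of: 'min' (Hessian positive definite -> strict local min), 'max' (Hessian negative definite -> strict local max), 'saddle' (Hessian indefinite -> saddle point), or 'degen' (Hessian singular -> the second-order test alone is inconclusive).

Compute the Hessian H = grad^2 f:
  H = [[-9, -9], [-9, -9]]
Verify stationarity: grad f(x*) = H x* + g = (0, 0).
Eigenvalues of H: -18, 0.
H has a zero eigenvalue (singular; negative semidefinite but not definite), so H is neither positive definite, negative definite, nor indefinite. The second-order test alone is inconclusive -> degen.
(Indeed, f is constant along the null direction of H through x*, so x* is not a strict local extremum.)

degen


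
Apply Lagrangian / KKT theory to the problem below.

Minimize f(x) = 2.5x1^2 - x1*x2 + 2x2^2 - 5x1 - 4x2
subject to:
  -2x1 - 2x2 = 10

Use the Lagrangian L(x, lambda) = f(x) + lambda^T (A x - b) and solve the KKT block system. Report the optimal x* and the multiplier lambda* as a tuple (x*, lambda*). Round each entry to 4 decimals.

Form the Lagrangian:
  L(x, lambda) = (1/2) x^T Q x + c^T x + lambda^T (A x - b)
Stationarity (grad_x L = 0): Q x + c + A^T lambda = 0.
Primal feasibility: A x = b.

This gives the KKT block system:
  [ Q   A^T ] [ x     ]   [-c ]
  [ A    0  ] [ lambda ] = [ b ]

Solving the linear system:
  x*      = (-2.1818, -2.8182)
  lambda* = (-6.5455)
  f(x*)   = 43.8182

x* = (-2.1818, -2.8182), lambda* = (-6.5455)


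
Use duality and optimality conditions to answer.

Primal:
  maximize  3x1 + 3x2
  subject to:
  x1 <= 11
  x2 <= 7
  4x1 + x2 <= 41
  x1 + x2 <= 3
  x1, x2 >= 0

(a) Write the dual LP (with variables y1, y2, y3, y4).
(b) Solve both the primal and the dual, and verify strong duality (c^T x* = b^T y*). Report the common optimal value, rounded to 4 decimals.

The standard primal-dual pair for 'max c^T x s.t. A x <= b, x >= 0' is:
  Dual:  min b^T y  s.t.  A^T y >= c,  y >= 0.

So the dual LP is:
  minimize  11y1 + 7y2 + 41y3 + 3y4
  subject to:
    y1 + 4y3 + y4 >= 3
    y2 + y3 + y4 >= 3
    y1, y2, y3, y4 >= 0

Solving the primal: x* = (3, 0).
  primal value c^T x* = 9.
Solving the dual: y* = (0, 0, 0, 3).
  dual value b^T y* = 9.
Strong duality: c^T x* = b^T y*. Confirmed.

9


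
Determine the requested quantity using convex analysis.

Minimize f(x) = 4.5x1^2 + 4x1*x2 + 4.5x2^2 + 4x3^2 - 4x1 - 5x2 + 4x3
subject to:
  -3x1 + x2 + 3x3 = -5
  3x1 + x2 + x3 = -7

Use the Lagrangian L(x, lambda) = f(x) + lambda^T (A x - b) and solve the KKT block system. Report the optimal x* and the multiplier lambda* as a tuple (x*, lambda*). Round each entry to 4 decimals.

Form the Lagrangian:
  L(x, lambda) = (1/2) x^T Q x + c^T x + lambda^T (A x - b)
Stationarity (grad_x L = 0): Q x + c + A^T lambda = 0.
Primal feasibility: A x = b.

This gives the KKT block system:
  [ Q   A^T ] [ x     ]   [-c ]
  [ A    0  ] [ lambda ] = [ b ]

Solving the linear system:
  x*      = (-1.2941, -0.2353, -2.8824)
  lambda* = (3.3824, 8.9118)
  f(x*)   = 37.0588

x* = (-1.2941, -0.2353, -2.8824), lambda* = (3.3824, 8.9118)


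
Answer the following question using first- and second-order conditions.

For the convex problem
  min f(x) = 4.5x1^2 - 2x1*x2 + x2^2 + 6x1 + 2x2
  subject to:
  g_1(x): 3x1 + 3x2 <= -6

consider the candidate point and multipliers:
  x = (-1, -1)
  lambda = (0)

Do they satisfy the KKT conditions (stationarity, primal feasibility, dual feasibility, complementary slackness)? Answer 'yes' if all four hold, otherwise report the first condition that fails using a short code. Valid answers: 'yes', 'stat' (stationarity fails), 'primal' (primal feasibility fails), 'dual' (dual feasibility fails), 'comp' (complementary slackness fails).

Gradient of f: grad f(x) = Q x + c = (-1, 2)
Constraint values g_i(x) = a_i^T x - b_i:
  g_1((-1, -1)) = 0
Stationarity residual: grad f(x) + sum_i lambda_i a_i = (-1, 2)
  -> stationarity FAILS
Primal feasibility (all g_i <= 0): OK
Dual feasibility (all lambda_i >= 0): OK
Complementary slackness (lambda_i * g_i(x) = 0 for all i): OK

Verdict: the first failing condition is stationarity -> stat.

stat


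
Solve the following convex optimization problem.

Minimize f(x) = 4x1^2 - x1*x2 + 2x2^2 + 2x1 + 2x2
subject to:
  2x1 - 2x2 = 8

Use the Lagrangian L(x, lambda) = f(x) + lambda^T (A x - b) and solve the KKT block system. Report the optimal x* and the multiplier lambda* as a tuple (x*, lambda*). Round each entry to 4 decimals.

Form the Lagrangian:
  L(x, lambda) = (1/2) x^T Q x + c^T x + lambda^T (A x - b)
Stationarity (grad_x L = 0): Q x + c + A^T lambda = 0.
Primal feasibility: A x = b.

This gives the KKT block system:
  [ Q   A^T ] [ x     ]   [-c ]
  [ A    0  ] [ lambda ] = [ b ]

Solving the linear system:
  x*      = (0.8, -3.2)
  lambda* = (-5.8)
  f(x*)   = 20.8

x* = (0.8, -3.2), lambda* = (-5.8)


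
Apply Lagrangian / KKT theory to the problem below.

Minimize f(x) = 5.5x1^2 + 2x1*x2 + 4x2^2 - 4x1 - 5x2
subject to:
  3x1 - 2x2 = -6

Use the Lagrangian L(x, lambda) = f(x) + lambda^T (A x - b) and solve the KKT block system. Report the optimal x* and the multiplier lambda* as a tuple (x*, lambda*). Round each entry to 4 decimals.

Form the Lagrangian:
  L(x, lambda) = (1/2) x^T Q x + c^T x + lambda^T (A x - b)
Stationarity (grad_x L = 0): Q x + c + A^T lambda = 0.
Primal feasibility: A x = b.

This gives the KKT block system:
  [ Q   A^T ] [ x     ]   [-c ]
  [ A    0  ] [ lambda ] = [ b ]

Solving the linear system:
  x*      = (-0.8714, 1.6929)
  lambda* = (3.4)
  f(x*)   = 7.7107

x* = (-0.8714, 1.6929), lambda* = (3.4)


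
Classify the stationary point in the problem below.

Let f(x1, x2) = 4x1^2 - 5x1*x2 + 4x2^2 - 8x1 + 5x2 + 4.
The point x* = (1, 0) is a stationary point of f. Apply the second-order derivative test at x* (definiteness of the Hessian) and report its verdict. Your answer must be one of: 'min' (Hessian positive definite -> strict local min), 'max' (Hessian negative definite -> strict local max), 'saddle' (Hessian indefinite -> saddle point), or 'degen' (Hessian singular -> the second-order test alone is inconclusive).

Compute the Hessian H = grad^2 f:
  H = [[8, -5], [-5, 8]]
Verify stationarity: grad f(x*) = H x* + g = (0, 0).
Eigenvalues of H: 3, 13.
Both eigenvalues > 0, so H is positive definite -> x* is a strict local min.

min


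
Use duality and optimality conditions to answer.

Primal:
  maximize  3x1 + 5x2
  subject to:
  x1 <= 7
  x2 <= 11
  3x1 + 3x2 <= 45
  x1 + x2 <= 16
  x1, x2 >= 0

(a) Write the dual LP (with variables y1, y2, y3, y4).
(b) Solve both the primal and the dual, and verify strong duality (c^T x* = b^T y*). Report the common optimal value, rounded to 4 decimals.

The standard primal-dual pair for 'max c^T x s.t. A x <= b, x >= 0' is:
  Dual:  min b^T y  s.t.  A^T y >= c,  y >= 0.

So the dual LP is:
  minimize  7y1 + 11y2 + 45y3 + 16y4
  subject to:
    y1 + 3y3 + y4 >= 3
    y2 + 3y3 + y4 >= 5
    y1, y2, y3, y4 >= 0

Solving the primal: x* = (4, 11).
  primal value c^T x* = 67.
Solving the dual: y* = (0, 2, 1, 0).
  dual value b^T y* = 67.
Strong duality: c^T x* = b^T y*. Confirmed.

67


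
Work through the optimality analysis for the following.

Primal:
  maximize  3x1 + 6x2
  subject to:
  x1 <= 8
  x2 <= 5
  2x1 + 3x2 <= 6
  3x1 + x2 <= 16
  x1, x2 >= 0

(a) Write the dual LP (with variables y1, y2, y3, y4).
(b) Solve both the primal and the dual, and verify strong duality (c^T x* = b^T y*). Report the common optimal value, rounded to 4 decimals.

The standard primal-dual pair for 'max c^T x s.t. A x <= b, x >= 0' is:
  Dual:  min b^T y  s.t.  A^T y >= c,  y >= 0.

So the dual LP is:
  minimize  8y1 + 5y2 + 6y3 + 16y4
  subject to:
    y1 + 2y3 + 3y4 >= 3
    y2 + 3y3 + y4 >= 6
    y1, y2, y3, y4 >= 0

Solving the primal: x* = (0, 2).
  primal value c^T x* = 12.
Solving the dual: y* = (0, 0, 2, 0).
  dual value b^T y* = 12.
Strong duality: c^T x* = b^T y*. Confirmed.

12


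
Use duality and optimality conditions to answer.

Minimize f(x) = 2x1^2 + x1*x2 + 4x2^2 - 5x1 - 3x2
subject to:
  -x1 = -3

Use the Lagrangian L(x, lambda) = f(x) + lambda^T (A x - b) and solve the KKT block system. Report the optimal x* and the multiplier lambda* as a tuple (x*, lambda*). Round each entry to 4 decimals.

Form the Lagrangian:
  L(x, lambda) = (1/2) x^T Q x + c^T x + lambda^T (A x - b)
Stationarity (grad_x L = 0): Q x + c + A^T lambda = 0.
Primal feasibility: A x = b.

This gives the KKT block system:
  [ Q   A^T ] [ x     ]   [-c ]
  [ A    0  ] [ lambda ] = [ b ]

Solving the linear system:
  x*      = (3, 0)
  lambda* = (7)
  f(x*)   = 3

x* = (3, 0), lambda* = (7)


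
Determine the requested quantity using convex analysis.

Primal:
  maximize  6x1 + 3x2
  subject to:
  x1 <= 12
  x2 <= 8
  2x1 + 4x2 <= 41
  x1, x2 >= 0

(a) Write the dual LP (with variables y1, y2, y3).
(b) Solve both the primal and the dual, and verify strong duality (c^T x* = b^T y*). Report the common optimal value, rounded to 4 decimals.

The standard primal-dual pair for 'max c^T x s.t. A x <= b, x >= 0' is:
  Dual:  min b^T y  s.t.  A^T y >= c,  y >= 0.

So the dual LP is:
  minimize  12y1 + 8y2 + 41y3
  subject to:
    y1 + 2y3 >= 6
    y2 + 4y3 >= 3
    y1, y2, y3 >= 0

Solving the primal: x* = (12, 4.25).
  primal value c^T x* = 84.75.
Solving the dual: y* = (4.5, 0, 0.75).
  dual value b^T y* = 84.75.
Strong duality: c^T x* = b^T y*. Confirmed.

84.75


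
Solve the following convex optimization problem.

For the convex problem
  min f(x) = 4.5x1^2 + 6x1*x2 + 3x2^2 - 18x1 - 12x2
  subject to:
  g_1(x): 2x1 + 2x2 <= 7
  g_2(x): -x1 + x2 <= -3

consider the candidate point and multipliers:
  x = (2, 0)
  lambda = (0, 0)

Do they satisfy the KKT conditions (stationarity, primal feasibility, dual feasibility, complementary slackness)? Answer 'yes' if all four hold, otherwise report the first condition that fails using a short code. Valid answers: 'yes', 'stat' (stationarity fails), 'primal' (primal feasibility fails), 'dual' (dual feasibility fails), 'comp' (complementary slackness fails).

Gradient of f: grad f(x) = Q x + c = (0, 0)
Constraint values g_i(x) = a_i^T x - b_i:
  g_1((2, 0)) = -3
  g_2((2, 0)) = 1
Stationarity residual: grad f(x) + sum_i lambda_i a_i = (0, 0)
  -> stationarity OK
Primal feasibility (all g_i <= 0): FAILS
Dual feasibility (all lambda_i >= 0): OK
Complementary slackness (lambda_i * g_i(x) = 0 for all i): OK

Verdict: the first failing condition is primal_feasibility -> primal.

primal
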